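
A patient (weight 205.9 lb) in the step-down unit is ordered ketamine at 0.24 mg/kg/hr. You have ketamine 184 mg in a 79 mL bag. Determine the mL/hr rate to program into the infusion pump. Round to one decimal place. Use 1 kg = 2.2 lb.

9.6 mL/hr

Weight = 205.9 lb ÷ 2.2 lb/kg = 93.59091 kg
Dose = 0.24 mg/kg/hr × 93.59091 kg = 22.46182 mg/hr
Concentration = 184 mg ÷ 79 mL = 2.329114 mg/mL
Rate = 22.46182 mg/hr ÷ 2.329114 mg/mL = 9.643933 mL/hr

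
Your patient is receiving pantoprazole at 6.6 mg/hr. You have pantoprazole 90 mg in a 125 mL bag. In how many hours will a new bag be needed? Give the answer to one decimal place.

Concentration = 90 mg ÷ 125 mL = 0.72 mg/mL
Rate = 6.6 mg/hr ÷ 0.72 mg/mL = 9.166667 mL/hr
Duration = 125 mL ÷ 9.166667 mL/hr = 13.63636 hr

13.6 hours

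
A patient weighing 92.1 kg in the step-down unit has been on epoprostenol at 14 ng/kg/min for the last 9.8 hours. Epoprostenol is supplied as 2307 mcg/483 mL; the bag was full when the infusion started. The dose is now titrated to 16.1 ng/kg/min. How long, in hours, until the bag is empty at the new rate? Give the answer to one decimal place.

Initial rate:
Dose = 14 ng/kg/min × 92.1 kg = 1289.4 ng/min
1289.4 ng/min × 60 min/hr = 77364 ng/hr
Concentration = 2307 mcg ÷ 483 mL = 4.776398 mcg/mL = 4776.398 ng/mL
Rate = 77364 ng/hr ÷ 4776.398 ng/mL = 16.19714 mL/hr
Volume infused so far = 16.19714 mL/hr × 9.8 hr = 158.732 mL
Volume remaining = 483 − 158.732 = 324.268 mL
New rate:
Dose = 16.1 ng/kg/min × 92.1 kg = 1482.81 ng/min
1482.81 ng/min × 60 min/hr = 88968.6 ng/hr
Rate = 88968.6 ng/hr ÷ 4776.398 ng/mL = 18.62672 mL/hr
Time remaining = 324.268 mL ÷ 18.62672 mL/hr = 17.40876 hr

17.4 hours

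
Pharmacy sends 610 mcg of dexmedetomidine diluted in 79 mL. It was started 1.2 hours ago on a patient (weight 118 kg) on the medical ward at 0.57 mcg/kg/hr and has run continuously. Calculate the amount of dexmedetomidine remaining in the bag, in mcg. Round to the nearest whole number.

Dose = 0.57 mcg/kg/hr × 118 kg = 67.26 mcg/hr
Concentration = 610 mcg ÷ 79 mL = 7.721519 mcg/mL
Rate = 67.26 mcg/hr ÷ 7.721519 mcg/mL = 8.710721 mL/hr
Volume infused = 8.710721 mL/hr × 1.2 hr = 10.45287 mL
Volume remaining = 79 − 10.45287 = 68.54713 mL
Drug remaining = 68.54713 mL × 7.721519 mcg/mL = 529.288 mcg

529 mcg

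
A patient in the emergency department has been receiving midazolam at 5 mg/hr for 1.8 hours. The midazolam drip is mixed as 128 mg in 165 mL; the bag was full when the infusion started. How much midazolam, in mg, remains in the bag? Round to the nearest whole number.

Concentration = 128 mg ÷ 165 mL = 0.7757576 mg/mL
Rate = 5 mg/hr ÷ 0.7757576 mg/mL = 6.445312 mL/hr
Volume infused = 6.445312 mL/hr × 1.8 hr = 11.60156 mL
Volume remaining = 165 − 11.60156 = 153.3984 mL
Drug remaining = 153.3984 mL × 0.7757576 mg/mL = 119 mg

119 mg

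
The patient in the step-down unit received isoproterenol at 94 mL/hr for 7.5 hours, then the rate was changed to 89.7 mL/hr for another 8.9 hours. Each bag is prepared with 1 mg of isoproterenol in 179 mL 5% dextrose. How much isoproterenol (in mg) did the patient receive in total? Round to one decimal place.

8.4 mg

Concentration = 1 mg ÷ 179 mL = 0.005586592 mg/mL
Stage 1: 94 mL/hr × 7.5 hr = 705 mL → 705 mL × 0.005586592 mg/mL = 3.938547 mg
Stage 2: 89.7 mL/hr × 8.9 hr = 798.33 mL → 798.33 mL × 0.005586592 mg/mL = 4.459944 mg
Total = 3.938547 + 4.459944 = 8.398492 mg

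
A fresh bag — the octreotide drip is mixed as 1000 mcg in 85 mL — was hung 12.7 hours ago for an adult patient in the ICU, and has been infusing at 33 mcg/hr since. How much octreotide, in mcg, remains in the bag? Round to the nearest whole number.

Concentration = 1000 mcg ÷ 85 mL = 11.76471 mcg/mL
Rate = 33 mcg/hr ÷ 11.76471 mcg/mL = 2.805 mL/hr
Volume infused = 2.805 mL/hr × 12.7 hr = 35.6235 mL
Volume remaining = 85 − 35.6235 = 49.3765 mL
Drug remaining = 49.3765 mL × 11.76471 mcg/mL = 580.9 mcg

581 mcg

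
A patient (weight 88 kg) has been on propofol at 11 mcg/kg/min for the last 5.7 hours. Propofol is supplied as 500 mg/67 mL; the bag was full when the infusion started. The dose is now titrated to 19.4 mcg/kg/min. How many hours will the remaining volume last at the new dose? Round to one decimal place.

1.6 hours

Initial rate:
Dose = 11 mcg/kg/min × 88 kg = 968 mcg/min
968 mcg/min × 60 min/hr = 58080 mcg/hr
Concentration = 500 mg ÷ 67 mL = 7.462687 mg/mL = 7462.687 mcg/mL
Rate = 58080 mcg/hr ÷ 7462.687 mcg/mL = 7.78272 mL/hr
Volume infused so far = 7.78272 mL/hr × 5.7 hr = 44.3615 mL
Volume remaining = 67 − 44.3615 = 22.6385 mL
New rate:
Dose = 19.4 mcg/kg/min × 88 kg = 1707.2 mcg/min
1707.2 mcg/min × 60 min/hr = 102432 mcg/hr
Rate = 102432 mcg/hr ÷ 7462.687 mcg/mL = 13.72589 mL/hr
Time remaining = 22.6385 mL ÷ 13.72589 mL/hr = 1.649328 hr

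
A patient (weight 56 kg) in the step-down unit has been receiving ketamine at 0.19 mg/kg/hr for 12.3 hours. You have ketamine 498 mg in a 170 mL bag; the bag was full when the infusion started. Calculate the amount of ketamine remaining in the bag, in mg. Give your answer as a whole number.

Dose = 0.19 mg/kg/hr × 56 kg = 10.64 mg/hr
Concentration = 498 mg ÷ 170 mL = 2.929412 mg/mL
Rate = 10.64 mg/hr ÷ 2.929412 mg/mL = 3.632129 mL/hr
Volume infused = 3.632129 mL/hr × 12.3 hr = 44.67518 mL
Volume remaining = 170 − 44.67518 = 125.3248 mL
Drug remaining = 125.3248 mL × 2.929412 mg/mL = 367.128 mg

367 mg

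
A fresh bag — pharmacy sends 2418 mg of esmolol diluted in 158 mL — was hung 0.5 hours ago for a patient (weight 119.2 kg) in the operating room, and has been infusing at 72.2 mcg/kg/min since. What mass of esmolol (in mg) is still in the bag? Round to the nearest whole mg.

Dose = 72.2 mcg/kg/min × 119.2 kg = 8606.24 mcg/min
8606.24 mcg/min × 60 min/hr = 516374.4 mcg/hr
Concentration = 2418 mg ÷ 158 mL = 15.3038 mg/mL = 15303.8 mcg/mL
Rate = 516374.4 mcg/hr ÷ 15303.8 mcg/mL = 33.74159 mL/hr
Volume infused = 33.74159 mL/hr × 0.5 hr = 16.87079 mL
Volume remaining = 158 − 16.87079 = 141.1292 mL
Drug remaining = 141.1292 mL × 15303.8 mcg/mL = 2159813 mcg = 2159.813 mg

2160 mg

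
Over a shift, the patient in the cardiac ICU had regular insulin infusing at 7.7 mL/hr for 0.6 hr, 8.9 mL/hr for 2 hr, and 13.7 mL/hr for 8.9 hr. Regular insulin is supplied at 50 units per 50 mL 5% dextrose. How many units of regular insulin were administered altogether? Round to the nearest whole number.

144 units

Concentration = 50 units ÷ 50 mL = 1 units/mL
Stage 1: 7.7 mL/hr × 0.6 hr = 4.62 mL → 4.62 mL × 1 units/mL = 4.62 units
Stage 2: 8.9 mL/hr × 2 hr = 17.8 mL → 17.8 mL × 1 units/mL = 17.8 units
Stage 3: 13.7 mL/hr × 8.9 hr = 121.93 mL → 121.93 mL × 1 units/mL = 121.93 units
Total = 4.62 + 17.8 + 121.93 = 144.35 units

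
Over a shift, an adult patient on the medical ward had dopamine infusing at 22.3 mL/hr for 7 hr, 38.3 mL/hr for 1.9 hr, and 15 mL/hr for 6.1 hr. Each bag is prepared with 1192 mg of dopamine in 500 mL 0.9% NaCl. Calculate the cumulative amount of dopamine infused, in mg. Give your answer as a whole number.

Concentration = 1192 mg ÷ 500 mL = 2.384 mg/mL
Stage 1: 22.3 mL/hr × 7 hr = 156.1 mL → 156.1 mL × 2.384 mg/mL = 372.1424 mg
Stage 2: 38.3 mL/hr × 1.9 hr = 72.77 mL → 72.77 mL × 2.384 mg/mL = 173.4837 mg
Stage 3: 15 mL/hr × 6.1 hr = 91.5 mL → 91.5 mL × 2.384 mg/mL = 218.136 mg
Total = 372.1424 + 173.4837 + 218.136 = 763.7621 mg

764 mg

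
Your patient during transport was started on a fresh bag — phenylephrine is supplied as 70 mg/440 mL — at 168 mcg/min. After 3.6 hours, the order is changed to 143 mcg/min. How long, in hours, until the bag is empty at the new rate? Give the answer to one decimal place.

Initial rate:
168 mcg/min × 60 min/hr = 10080 mcg/hr
Concentration = 70 mg ÷ 440 mL = 0.1590909 mg/mL = 159.0909 mcg/mL
Rate = 10080 mcg/hr ÷ 159.0909 mcg/mL = 63.36 mL/hr
Volume infused so far = 63.36 mL/hr × 3.6 hr = 228.096 mL
Volume remaining = 440 − 228.096 = 211.904 mL
New rate:
143 mcg/min × 60 min/hr = 8580 mcg/hr
Rate = 8580 mcg/hr ÷ 159.0909 mcg/mL = 53.93143 mL/hr
Time remaining = 211.904 mL ÷ 53.93143 mL/hr = 3.929138 hr

3.9 hours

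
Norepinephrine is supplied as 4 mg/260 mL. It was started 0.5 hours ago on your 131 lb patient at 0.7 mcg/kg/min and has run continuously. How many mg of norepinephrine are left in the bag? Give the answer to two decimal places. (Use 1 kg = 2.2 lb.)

2.75 mg

Weight = 131 lb ÷ 2.2 lb/kg = 59.54545 kg
Dose = 0.7 mcg/kg/min × 59.54545 kg = 41.68182 mcg/min
41.68182 mcg/min × 60 min/hr = 2500.909 mcg/hr
Concentration = 4 mg ÷ 260 mL = 0.01538462 mg/mL = 15.38462 mcg/mL
Rate = 2500.909 mcg/hr ÷ 15.38462 mcg/mL = 162.5591 mL/hr
Volume infused = 162.5591 mL/hr × 0.5 hr = 81.27955 mL
Volume remaining = 260 − 81.27955 = 178.7205 mL
Drug remaining = 178.7205 mL × 15.38462 mcg/mL = 2749.545 mcg = 2.749545 mg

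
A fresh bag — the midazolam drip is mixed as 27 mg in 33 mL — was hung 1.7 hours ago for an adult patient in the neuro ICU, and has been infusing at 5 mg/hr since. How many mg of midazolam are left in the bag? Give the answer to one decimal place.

18.5 mg

Concentration = 27 mg ÷ 33 mL = 0.8181818 mg/mL
Rate = 5 mg/hr ÷ 0.8181818 mg/mL = 6.111111 mL/hr
Volume infused = 6.111111 mL/hr × 1.7 hr = 10.38889 mL
Volume remaining = 33 − 10.38889 = 22.61111 mL
Drug remaining = 22.61111 mL × 0.8181818 mg/mL = 18.5 mg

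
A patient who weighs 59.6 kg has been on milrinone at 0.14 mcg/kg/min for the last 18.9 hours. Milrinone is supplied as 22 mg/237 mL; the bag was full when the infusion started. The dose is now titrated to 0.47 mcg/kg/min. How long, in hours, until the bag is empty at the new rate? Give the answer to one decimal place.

Initial rate:
Dose = 0.14 mcg/kg/min × 59.6 kg = 8.344 mcg/min
8.344 mcg/min × 60 min/hr = 500.64 mcg/hr
Concentration = 22 mg ÷ 237 mL = 0.092827 mg/mL = 92.827 mcg/mL
Rate = 500.64 mcg/hr ÷ 92.827 mcg/mL = 5.393258 mL/hr
Volume infused so far = 5.393258 mL/hr × 18.9 hr = 101.9326 mL
Volume remaining = 237 − 101.9326 = 135.0674 mL
New rate:
Dose = 0.47 mcg/kg/min × 59.6 kg = 28.012 mcg/min
28.012 mcg/min × 60 min/hr = 1680.72 mcg/hr
Rate = 1680.72 mcg/hr ÷ 92.827 mcg/mL = 18.10594 mL/hr
Time remaining = 135.0674 mL ÷ 18.10594 mL/hr = 7.459841 hr

7.5 hours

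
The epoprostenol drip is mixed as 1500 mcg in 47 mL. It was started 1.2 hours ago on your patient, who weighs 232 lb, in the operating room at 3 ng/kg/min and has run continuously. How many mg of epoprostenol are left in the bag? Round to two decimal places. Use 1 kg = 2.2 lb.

Weight = 232 lb ÷ 2.2 lb/kg = 105.4545 kg
Dose = 3 ng/kg/min × 105.4545 kg = 316.3636 ng/min
316.3636 ng/min × 60 min/hr = 18981.82 ng/hr
Concentration = 1500 mcg ÷ 47 mL = 31.91489 mcg/mL = 31914.89 ng/mL
Rate = 18981.82 ng/hr ÷ 31914.89 ng/mL = 0.5947636 mL/hr
Volume infused = 0.5947636 mL/hr × 1.2 hr = 0.7137164 mL
Volume remaining = 47 − 0.7137164 = 46.28628 mL
Drug remaining = 46.28628 mL × 31914.89 ng/mL = 1477222 ng = 1.477222 mg

1.48 mg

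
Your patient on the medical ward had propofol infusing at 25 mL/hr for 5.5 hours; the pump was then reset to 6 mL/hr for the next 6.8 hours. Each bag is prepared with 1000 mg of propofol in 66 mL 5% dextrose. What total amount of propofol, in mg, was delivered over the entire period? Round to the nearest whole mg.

Concentration = 1000 mg ÷ 66 mL = 15.15152 mg/mL
Stage 1: 25 mL/hr × 5.5 hr = 137.5 mL → 137.5 mL × 15.15152 mg/mL = 2083.333 mg
Stage 2: 6 mL/hr × 6.8 hr = 40.8 mL → 40.8 mL × 15.15152 mg/mL = 618.1818 mg
Total = 2083.333 + 618.1818 = 2701.515 mg

2702 mg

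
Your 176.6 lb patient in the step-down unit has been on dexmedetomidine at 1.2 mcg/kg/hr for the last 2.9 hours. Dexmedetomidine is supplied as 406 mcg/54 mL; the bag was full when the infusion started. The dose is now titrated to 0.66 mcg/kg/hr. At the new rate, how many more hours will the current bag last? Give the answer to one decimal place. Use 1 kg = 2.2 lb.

2.4 hours

Initial rate:
Weight = 176.6 lb ÷ 2.2 lb/kg = 80.27273 kg
Dose = 1.2 mcg/kg/hr × 80.27273 kg = 96.32727 mcg/hr
Concentration = 406 mcg ÷ 54 mL = 7.518519 mcg/mL
Rate = 96.32727 mcg/hr ÷ 7.518519 mcg/mL = 12.812 mL/hr
Volume infused so far = 12.812 mL/hr × 2.9 hr = 37.15481 mL
Volume remaining = 54 − 37.15481 = 16.84519 mL
New rate:
Dose = 0.66 mcg/kg/hr × 80.27273 kg = 52.98 mcg/hr
Rate = 52.98 mcg/hr ÷ 7.518519 mcg/mL = 7.046601 mL/hr
Time remaining = 16.84519 mL ÷ 7.046601 mL/hr = 2.390542 hr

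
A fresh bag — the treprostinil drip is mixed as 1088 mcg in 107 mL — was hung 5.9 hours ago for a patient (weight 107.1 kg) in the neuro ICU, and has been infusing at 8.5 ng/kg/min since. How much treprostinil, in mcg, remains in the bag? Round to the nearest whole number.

766 mcg

Dose = 8.5 ng/kg/min × 107.1 kg = 910.35 ng/min
910.35 ng/min × 60 min/hr = 54621 ng/hr
Concentration = 1088 mcg ÷ 107 mL = 10.16822 mcg/mL = 10168.22 ng/mL
Rate = 54621 ng/hr ÷ 10168.22 ng/mL = 5.371734 mL/hr
Volume infused = 5.371734 mL/hr × 5.9 hr = 31.69323 mL
Volume remaining = 107 − 31.69323 = 75.30677 mL
Drug remaining = 75.30677 mL × 10168.22 ng/mL = 765736.1 ng = 765.7361 mcg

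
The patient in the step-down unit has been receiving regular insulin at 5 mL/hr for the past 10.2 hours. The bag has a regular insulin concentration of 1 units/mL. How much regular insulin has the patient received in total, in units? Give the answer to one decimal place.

Drug rate = 5 mL/hr × 1 units/mL = 5 units/hr
Total = 5 units/hr × 10.2 hr = 51 units

51.0 units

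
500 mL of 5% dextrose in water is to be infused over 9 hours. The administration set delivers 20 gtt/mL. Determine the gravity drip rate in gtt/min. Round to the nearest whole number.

500 mL ÷ (9 hr × 60 = 540 min) = 0.9259259 mL/min
0.9259259 mL/min × 20 gtt/mL = 18.51852 gtt/min

19 gtt/min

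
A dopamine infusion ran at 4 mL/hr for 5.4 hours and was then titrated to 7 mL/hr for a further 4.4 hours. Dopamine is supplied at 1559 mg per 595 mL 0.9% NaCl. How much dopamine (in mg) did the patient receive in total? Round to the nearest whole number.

137 mg

Concentration = 1559 mg ÷ 595 mL = 2.620168 mg/mL
Stage 1: 4 mL/hr × 5.4 hr = 21.6 mL → 21.6 mL × 2.620168 mg/mL = 56.59563 mg
Stage 2: 7 mL/hr × 4.4 hr = 30.8 mL → 30.8 mL × 2.620168 mg/mL = 80.70118 mg
Total = 56.59563 + 80.70118 = 137.2968 mg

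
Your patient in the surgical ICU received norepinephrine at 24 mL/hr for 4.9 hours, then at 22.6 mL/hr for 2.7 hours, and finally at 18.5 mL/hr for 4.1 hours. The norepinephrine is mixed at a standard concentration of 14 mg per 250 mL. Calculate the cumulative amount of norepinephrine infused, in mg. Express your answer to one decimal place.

Concentration = 14 mg ÷ 250 mL = 0.056 mg/mL
Stage 1: 24 mL/hr × 4.9 hr = 117.6 mL → 117.6 mL × 0.056 mg/mL = 6.5856 mg
Stage 2: 22.6 mL/hr × 2.7 hr = 61.02 mL → 61.02 mL × 0.056 mg/mL = 3.41712 mg
Stage 3: 18.5 mL/hr × 4.1 hr = 75.85 mL → 75.85 mL × 0.056 mg/mL = 4.2476 mg
Total = 6.5856 + 3.41712 + 4.2476 = 14.25032 mg

14.3 mg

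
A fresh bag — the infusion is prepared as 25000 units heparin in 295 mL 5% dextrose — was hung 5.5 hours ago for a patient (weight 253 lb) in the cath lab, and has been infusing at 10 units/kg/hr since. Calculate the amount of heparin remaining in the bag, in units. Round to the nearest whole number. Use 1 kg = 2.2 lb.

18675 units

Weight = 253 lb ÷ 2.2 lb/kg = 115 kg
Dose = 10 units/kg/hr × 115 kg = 1150 units/hr
Concentration = 25000 units ÷ 295 mL = 84.74576 units/mL
Rate = 1150 units/hr ÷ 84.74576 units/mL = 13.57 mL/hr
Volume infused = 13.57 mL/hr × 5.5 hr = 74.635 mL
Volume remaining = 295 − 74.635 = 220.365 mL
Drug remaining = 220.365 mL × 84.74576 units/mL = 18675 units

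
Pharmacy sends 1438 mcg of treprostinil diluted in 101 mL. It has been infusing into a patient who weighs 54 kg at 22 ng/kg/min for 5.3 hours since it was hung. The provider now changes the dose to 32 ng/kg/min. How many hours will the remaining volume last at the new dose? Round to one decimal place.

Initial rate:
Dose = 22 ng/kg/min × 54 kg = 1188 ng/min
1188 ng/min × 60 min/hr = 71280 ng/hr
Concentration = 1438 mcg ÷ 101 mL = 14.23762 mcg/mL = 14237.62 ng/mL
Rate = 71280 ng/hr ÷ 14237.62 ng/mL = 5.006453 mL/hr
Volume infused so far = 5.006453 mL/hr × 5.3 hr = 26.5342 mL
Volume remaining = 101 − 26.5342 = 74.4658 mL
New rate:
Dose = 32 ng/kg/min × 54 kg = 1728 ng/min
1728 ng/min × 60 min/hr = 103680 ng/hr
Rate = 103680 ng/hr ÷ 14237.62 ng/mL = 7.282114 mL/hr
Time remaining = 74.4658 mL ÷ 7.282114 mL/hr = 10.22585 hr

10.2 hours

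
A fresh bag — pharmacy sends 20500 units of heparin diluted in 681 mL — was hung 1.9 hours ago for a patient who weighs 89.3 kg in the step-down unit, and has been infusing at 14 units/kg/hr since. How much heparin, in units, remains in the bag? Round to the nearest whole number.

18125 units

Dose = 14 units/kg/hr × 89.3 kg = 1250.2 units/hr
Concentration = 20500 units ÷ 681 mL = 30.10279 units/mL
Rate = 1250.2 units/hr ÷ 30.10279 units/mL = 41.53103 mL/hr
Volume infused = 41.53103 mL/hr × 1.9 hr = 78.90896 mL
Volume remaining = 681 − 78.90896 = 602.091 mL
Drug remaining = 602.091 mL × 30.10279 units/mL = 18124.62 units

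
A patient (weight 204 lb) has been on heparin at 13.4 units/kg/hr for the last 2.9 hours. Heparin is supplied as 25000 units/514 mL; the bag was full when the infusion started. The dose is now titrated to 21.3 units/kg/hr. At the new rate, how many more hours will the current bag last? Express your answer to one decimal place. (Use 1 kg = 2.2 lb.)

10.8 hours

Initial rate:
Weight = 204 lb ÷ 2.2 lb/kg = 92.72727 kg
Dose = 13.4 units/kg/hr × 92.72727 kg = 1242.545 units/hr
Concentration = 25000 units ÷ 514 mL = 48.63813 units/mL
Rate = 1242.545 units/hr ÷ 48.63813 units/mL = 25.54673 mL/hr
Volume infused so far = 25.54673 mL/hr × 2.9 hr = 74.08553 mL
Volume remaining = 514 − 74.08553 = 439.9145 mL
New rate:
Dose = 21.3 units/kg/hr × 92.72727 kg = 1975.091 units/hr
Rate = 1975.091 units/hr ÷ 48.63813 units/mL = 40.60787 mL/hr
Time remaining = 439.9145 mL ÷ 40.60787 mL/hr = 10.83323 hr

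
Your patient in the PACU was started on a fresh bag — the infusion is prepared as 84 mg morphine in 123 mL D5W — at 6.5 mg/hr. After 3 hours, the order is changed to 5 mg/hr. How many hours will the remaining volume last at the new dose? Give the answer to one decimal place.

Initial rate:
Concentration = 84 mg ÷ 123 mL = 0.6829268 mg/mL
Rate = 6.5 mg/hr ÷ 0.6829268 mg/mL = 9.517857 mL/hr
Volume infused so far = 9.517857 mL/hr × 3 hr = 28.55357 mL
Volume remaining = 123 − 28.55357 = 94.44643 mL
New rate:
Rate = 5 mg/hr ÷ 0.6829268 mg/mL = 7.321429 mL/hr
Time remaining = 94.44643 mL ÷ 7.321429 mL/hr = 12.9 hr

12.9 hours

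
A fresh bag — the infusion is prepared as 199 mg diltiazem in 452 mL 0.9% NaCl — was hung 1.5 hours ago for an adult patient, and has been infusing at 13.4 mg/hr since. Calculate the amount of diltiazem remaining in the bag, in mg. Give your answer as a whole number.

179 mg

Concentration = 199 mg ÷ 452 mL = 0.4402655 mg/mL
Rate = 13.4 mg/hr ÷ 0.4402655 mg/mL = 30.43618 mL/hr
Volume infused = 30.43618 mL/hr × 1.5 hr = 45.65427 mL
Volume remaining = 452 − 45.65427 = 406.3457 mL
Drug remaining = 406.3457 mL × 0.4402655 mg/mL = 178.9 mg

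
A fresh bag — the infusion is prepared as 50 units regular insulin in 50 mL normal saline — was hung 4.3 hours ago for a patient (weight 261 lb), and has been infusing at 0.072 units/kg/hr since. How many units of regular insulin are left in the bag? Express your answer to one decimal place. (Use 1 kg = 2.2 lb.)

Weight = 261 lb ÷ 2.2 lb/kg = 118.6364 kg
Dose = 0.072 units/kg/hr × 118.6364 kg = 8.541818 units/hr
Concentration = 50 units ÷ 50 mL = 1 units/mL
Rate = 8.541818 units/hr ÷ 1 units/mL = 8.541818 mL/hr
Volume infused = 8.541818 mL/hr × 4.3 hr = 36.72982 mL
Volume remaining = 50 − 36.72982 = 13.27018 mL
Drug remaining = 13.27018 mL × 1 units/mL = 13.27018 units

13.3 units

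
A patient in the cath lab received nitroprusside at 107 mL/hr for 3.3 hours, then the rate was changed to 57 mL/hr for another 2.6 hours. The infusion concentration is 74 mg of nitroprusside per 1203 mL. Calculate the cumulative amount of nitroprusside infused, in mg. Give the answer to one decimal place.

30.8 mg

Concentration = 74 mg ÷ 1203 mL = 0.06151288 mg/mL
Stage 1: 107 mL/hr × 3.3 hr = 353.1 mL → 353.1 mL × 0.06151288 mg/mL = 21.7202 mg
Stage 2: 57 mL/hr × 2.6 hr = 148.2 mL → 148.2 mL × 0.06151288 mg/mL = 9.116209 mg
Total = 21.7202 + 9.116209 = 30.83641 mg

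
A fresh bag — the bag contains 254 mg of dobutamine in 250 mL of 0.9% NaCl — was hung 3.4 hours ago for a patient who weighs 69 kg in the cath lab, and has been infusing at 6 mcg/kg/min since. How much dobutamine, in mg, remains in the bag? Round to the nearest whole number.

Dose = 6 mcg/kg/min × 69 kg = 414 mcg/min
414 mcg/min × 60 min/hr = 24840 mcg/hr
Concentration = 254 mg ÷ 250 mL = 1.016 mg/mL = 1016 mcg/mL
Rate = 24840 mcg/hr ÷ 1016 mcg/mL = 24.44882 mL/hr
Volume infused = 24.44882 mL/hr × 3.4 hr = 83.12598 mL
Volume remaining = 250 − 83.12598 = 166.874 mL
Drug remaining = 166.874 mL × 1016 mcg/mL = 169544 mcg = 169.544 mg

170 mg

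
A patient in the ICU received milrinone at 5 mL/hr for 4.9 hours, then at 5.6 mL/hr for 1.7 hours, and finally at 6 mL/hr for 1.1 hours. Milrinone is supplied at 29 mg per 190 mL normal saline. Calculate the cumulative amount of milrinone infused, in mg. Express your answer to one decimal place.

6.2 mg

Concentration = 29 mg ÷ 190 mL = 0.1526316 mg/mL
Stage 1: 5 mL/hr × 4.9 hr = 24.5 mL → 24.5 mL × 0.1526316 mg/mL = 3.739474 mg
Stage 2: 5.6 mL/hr × 1.7 hr = 9.52 mL → 9.52 mL × 0.1526316 mg/mL = 1.453053 mg
Stage 3: 6 mL/hr × 1.1 hr = 6.6 mL → 6.6 mL × 0.1526316 mg/mL = 1.007368 mg
Total = 3.739474 + 1.453053 + 1.007368 = 6.199895 mg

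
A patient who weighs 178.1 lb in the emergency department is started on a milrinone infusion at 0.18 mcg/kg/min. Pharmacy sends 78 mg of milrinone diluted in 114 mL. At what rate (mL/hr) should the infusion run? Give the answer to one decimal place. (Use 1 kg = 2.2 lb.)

Weight = 178.1 lb ÷ 2.2 lb/kg = 80.95455 kg
Dose = 0.18 mcg/kg/min × 80.95455 kg = 14.57182 mcg/min
14.57182 mcg/min × 60 min/hr = 874.3091 mcg/hr
Concentration = 78 mg ÷ 114 mL = 0.6842105 mg/mL = 684.2105 mcg/mL
Rate = 874.3091 mcg/hr ÷ 684.2105 mcg/mL = 1.277836 mL/hr

1.3 mL/hr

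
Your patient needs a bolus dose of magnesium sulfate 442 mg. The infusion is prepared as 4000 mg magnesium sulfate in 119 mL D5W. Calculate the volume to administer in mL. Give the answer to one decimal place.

Concentration = 4000 mg ÷ 119 mL = 33.61345 mg/mL
Volume = 442 mg ÷ 33.61345 mg/mL = 13.1495 mL

13.1 mL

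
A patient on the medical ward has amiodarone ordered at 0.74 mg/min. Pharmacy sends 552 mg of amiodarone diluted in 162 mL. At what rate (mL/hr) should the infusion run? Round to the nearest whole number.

0.74 mg/min × 60 min/hr = 44.4 mg/hr
Concentration = 552 mg ÷ 162 mL = 3.407407 mg/mL
Rate = 44.4 mg/hr ÷ 3.407407 mg/mL = 13.03043 mL/hr

13 mL/hr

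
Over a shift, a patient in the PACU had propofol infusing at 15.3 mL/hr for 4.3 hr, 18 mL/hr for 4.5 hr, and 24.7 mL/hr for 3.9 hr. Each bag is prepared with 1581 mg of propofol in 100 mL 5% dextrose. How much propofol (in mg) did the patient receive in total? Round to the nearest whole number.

3844 mg

Concentration = 1581 mg ÷ 100 mL = 15.81 mg/mL
Stage 1: 15.3 mL/hr × 4.3 hr = 65.79 mL → 65.79 mL × 15.81 mg/mL = 1040.14 mg
Stage 2: 18 mL/hr × 4.5 hr = 81 mL → 81 mL × 15.81 mg/mL = 1280.61 mg
Stage 3: 24.7 mL/hr × 3.9 hr = 96.33 mL → 96.33 mL × 15.81 mg/mL = 1522.977 mg
Total = 1040.14 + 1280.61 + 1522.977 = 3843.727 mg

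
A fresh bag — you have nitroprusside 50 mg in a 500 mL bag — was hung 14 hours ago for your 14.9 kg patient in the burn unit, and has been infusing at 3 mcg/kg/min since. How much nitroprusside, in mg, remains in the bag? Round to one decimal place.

Dose = 3 mcg/kg/min × 14.9 kg = 44.7 mcg/min
44.7 mcg/min × 60 min/hr = 2682 mcg/hr
Concentration = 50 mg ÷ 500 mL = 0.1 mg/mL = 100 mcg/mL
Rate = 2682 mcg/hr ÷ 100 mcg/mL = 26.82 mL/hr
Volume infused = 26.82 mL/hr × 14 hr = 375.48 mL
Volume remaining = 500 − 375.48 = 124.52 mL
Drug remaining = 124.52 mL × 100 mcg/mL = 12452 mcg = 12.452 mg

12.5 mg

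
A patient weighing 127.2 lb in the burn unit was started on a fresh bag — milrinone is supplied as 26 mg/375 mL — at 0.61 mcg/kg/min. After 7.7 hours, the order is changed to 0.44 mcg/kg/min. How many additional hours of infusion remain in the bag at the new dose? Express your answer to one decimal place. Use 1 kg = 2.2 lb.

Initial rate:
Weight = 127.2 lb ÷ 2.2 lb/kg = 57.81818 kg
Dose = 0.61 mcg/kg/min × 57.81818 kg = 35.26909 mcg/min
35.26909 mcg/min × 60 min/hr = 2116.145 mcg/hr
Concentration = 26 mg ÷ 375 mL = 0.06933333 mg/mL = 69.33333 mcg/mL
Rate = 2116.145 mcg/hr ÷ 69.33333 mcg/mL = 30.52133 mL/hr
Volume infused so far = 30.52133 mL/hr × 7.7 hr = 235.0142 mL
Volume remaining = 375 − 235.0142 = 139.9858 mL
New rate:
Dose = 0.44 mcg/kg/min × 57.81818 kg = 25.44 mcg/min
25.44 mcg/min × 60 min/hr = 1526.4 mcg/hr
Rate = 1526.4 mcg/hr ÷ 69.33333 mcg/mL = 22.01538 mL/hr
Time remaining = 139.9858 mL ÷ 22.01538 mL/hr = 6.358543 hr

6.4 hours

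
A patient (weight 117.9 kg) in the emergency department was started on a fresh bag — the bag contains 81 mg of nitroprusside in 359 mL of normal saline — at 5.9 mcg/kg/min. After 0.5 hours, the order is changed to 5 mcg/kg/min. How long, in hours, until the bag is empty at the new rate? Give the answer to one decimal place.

Initial rate:
Dose = 5.9 mcg/kg/min × 117.9 kg = 695.61 mcg/min
695.61 mcg/min × 60 min/hr = 41736.6 mcg/hr
Concentration = 81 mg ÷ 359 mL = 0.2256267 mg/mL = 225.6267 mcg/mL
Rate = 41736.6 mcg/hr ÷ 225.6267 mcg/mL = 184.9807 mL/hr
Volume infused so far = 184.9807 mL/hr × 0.5 hr = 92.49037 mL
Volume remaining = 359 − 92.49037 = 266.5096 mL
New rate:
Dose = 5 mcg/kg/min × 117.9 kg = 589.5 mcg/min
589.5 mcg/min × 60 min/hr = 35370 mcg/hr
Rate = 35370 mcg/hr ÷ 225.6267 mcg/mL = 156.7633 mL/hr
Time remaining = 266.5096 mL ÷ 156.7633 mL/hr = 1.700076 hr

1.7 hours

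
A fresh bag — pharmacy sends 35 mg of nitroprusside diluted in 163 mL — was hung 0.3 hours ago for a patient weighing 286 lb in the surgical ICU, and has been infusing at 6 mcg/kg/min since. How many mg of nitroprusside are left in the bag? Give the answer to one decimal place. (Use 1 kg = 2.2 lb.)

Weight = 286 lb ÷ 2.2 lb/kg = 130 kg
Dose = 6 mcg/kg/min × 130 kg = 780 mcg/min
780 mcg/min × 60 min/hr = 46800 mcg/hr
Concentration = 35 mg ÷ 163 mL = 0.2147239 mg/mL = 214.7239 mcg/mL
Rate = 46800 mcg/hr ÷ 214.7239 mcg/mL = 217.9543 mL/hr
Volume infused = 217.9543 mL/hr × 0.3 hr = 65.38629 mL
Volume remaining = 163 − 65.38629 = 97.61371 mL
Drug remaining = 97.61371 mL × 214.7239 mcg/mL = 20960 mcg = 20.96 mg

21.0 mg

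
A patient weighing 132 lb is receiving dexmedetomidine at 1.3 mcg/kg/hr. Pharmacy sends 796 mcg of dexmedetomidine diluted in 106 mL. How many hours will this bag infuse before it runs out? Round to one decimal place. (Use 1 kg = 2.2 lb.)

Weight = 132 lb ÷ 2.2 lb/kg = 60 kg
Dose = 1.3 mcg/kg/hr × 60 kg = 78 mcg/hr
Concentration = 796 mcg ÷ 106 mL = 7.509434 mcg/mL
Rate = 78 mcg/hr ÷ 7.509434 mcg/mL = 10.38693 mL/hr
Duration = 106 mL ÷ 10.38693 mL/hr = 10.20513 hr

10.2 hours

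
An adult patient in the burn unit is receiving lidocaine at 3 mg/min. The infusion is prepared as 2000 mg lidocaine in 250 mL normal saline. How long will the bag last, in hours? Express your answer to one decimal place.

11.1 hours

3 mg/min × 60 min/hr = 180 mg/hr
Concentration = 2000 mg ÷ 250 mL = 8 mg/mL
Rate = 180 mg/hr ÷ 8 mg/mL = 22.5 mL/hr
Duration = 250 mL ÷ 22.5 mL/hr = 11.11111 hr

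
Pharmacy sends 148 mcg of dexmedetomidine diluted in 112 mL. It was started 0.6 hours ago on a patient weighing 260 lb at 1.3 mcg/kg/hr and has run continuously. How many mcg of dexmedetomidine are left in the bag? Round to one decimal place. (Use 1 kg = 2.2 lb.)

Weight = 260 lb ÷ 2.2 lb/kg = 118.1818 kg
Dose = 1.3 mcg/kg/hr × 118.1818 kg = 153.6364 mcg/hr
Concentration = 148 mcg ÷ 112 mL = 1.321429 mcg/mL
Rate = 153.6364 mcg/hr ÷ 1.321429 mcg/mL = 116.2654 mL/hr
Volume infused = 116.2654 mL/hr × 0.6 hr = 69.75921 mL
Volume remaining = 112 − 69.75921 = 42.24079 mL
Drug remaining = 42.24079 mL × 1.321429 mcg/mL = 55.81818 mcg

55.8 mcg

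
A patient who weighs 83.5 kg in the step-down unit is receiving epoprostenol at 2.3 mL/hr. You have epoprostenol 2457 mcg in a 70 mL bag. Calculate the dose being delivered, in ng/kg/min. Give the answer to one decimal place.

Concentration = 2457 mcg ÷ 70 mL = 35.1 mcg/mL = 35100 ng/mL
Drug rate = 2.3 mL/hr × 35100 ng/mL = 80730 ng/hr
80730 ng/hr ÷ 60 min/hr = 1345.5 ng/min
1345.5 ng/min ÷ 83.5 kg = 16.11377 ng/kg/min

16.1 ng/kg/min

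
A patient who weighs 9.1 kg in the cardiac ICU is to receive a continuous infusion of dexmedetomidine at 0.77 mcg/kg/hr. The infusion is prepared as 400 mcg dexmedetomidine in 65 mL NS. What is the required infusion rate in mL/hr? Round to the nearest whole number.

Dose = 0.77 mcg/kg/hr × 9.1 kg = 7.007 mcg/hr
Concentration = 400 mcg ÷ 65 mL = 6.153846 mcg/mL
Rate = 7.007 mcg/hr ÷ 6.153846 mcg/mL = 1.138637 mL/hr

1 mL/hr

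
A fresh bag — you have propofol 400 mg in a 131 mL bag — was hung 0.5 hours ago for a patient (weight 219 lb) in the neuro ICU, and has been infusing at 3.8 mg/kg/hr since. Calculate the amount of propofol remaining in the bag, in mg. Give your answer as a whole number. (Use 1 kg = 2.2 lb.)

Weight = 219 lb ÷ 2.2 lb/kg = 99.54545 kg
Dose = 3.8 mg/kg/hr × 99.54545 kg = 378.2727 mg/hr
Concentration = 400 mg ÷ 131 mL = 3.053435 mg/mL
Rate = 378.2727 mg/hr ÷ 3.053435 mg/mL = 123.8843 mL/hr
Volume infused = 123.8843 mL/hr × 0.5 hr = 61.94216 mL
Volume remaining = 131 − 61.94216 = 69.05784 mL
Drug remaining = 69.05784 mL × 3.053435 mg/mL = 210.8636 mg

211 mg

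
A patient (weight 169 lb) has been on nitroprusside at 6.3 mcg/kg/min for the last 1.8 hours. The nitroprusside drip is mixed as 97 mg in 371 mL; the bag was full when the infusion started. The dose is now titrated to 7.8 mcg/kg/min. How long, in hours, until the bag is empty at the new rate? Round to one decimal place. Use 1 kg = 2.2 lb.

1.2 hours

Initial rate:
Weight = 169 lb ÷ 2.2 lb/kg = 76.81818 kg
Dose = 6.3 mcg/kg/min × 76.81818 kg = 483.9545 mcg/min
483.9545 mcg/min × 60 min/hr = 29037.27 mcg/hr
Concentration = 97 mg ÷ 371 mL = 0.2614555 mg/mL = 261.4555 mcg/mL
Rate = 29037.27 mcg/hr ÷ 261.4555 mcg/mL = 111.0601 mL/hr
Volume infused so far = 111.0601 mL/hr × 1.8 hr = 199.9082 mL
Volume remaining = 371 − 199.9082 = 171.0918 mL
New rate:
Dose = 7.8 mcg/kg/min × 76.81818 kg = 599.1818 mcg/min
599.1818 mcg/min × 60 min/hr = 35950.91 mcg/hr
Rate = 35950.91 mcg/hr ÷ 261.4555 mcg/mL = 137.503 mL/hr
Time remaining = 171.0918 mL ÷ 137.503 mL/hr = 1.244278 hr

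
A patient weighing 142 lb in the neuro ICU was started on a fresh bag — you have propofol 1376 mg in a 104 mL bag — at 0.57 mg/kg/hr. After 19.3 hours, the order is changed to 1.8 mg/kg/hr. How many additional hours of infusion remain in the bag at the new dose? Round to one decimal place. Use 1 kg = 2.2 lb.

5.7 hours

Initial rate:
Weight = 142 lb ÷ 2.2 lb/kg = 64.54545 kg
Dose = 0.57 mg/kg/hr × 64.54545 kg = 36.79091 mg/hr
Concentration = 1376 mg ÷ 104 mL = 13.23077 mg/mL
Rate = 36.79091 mg/hr ÷ 13.23077 mg/mL = 2.780708 mL/hr
Volume infused so far = 2.780708 mL/hr × 19.3 hr = 53.66767 mL
Volume remaining = 104 − 53.66767 = 50.33233 mL
New rate:
Dose = 1.8 mg/kg/hr × 64.54545 kg = 116.1818 mg/hr
Rate = 116.1818 mg/hr ÷ 13.23077 mg/mL = 8.781184 mL/hr
Time remaining = 50.33233 mL ÷ 8.781184 mL/hr = 5.731839 hr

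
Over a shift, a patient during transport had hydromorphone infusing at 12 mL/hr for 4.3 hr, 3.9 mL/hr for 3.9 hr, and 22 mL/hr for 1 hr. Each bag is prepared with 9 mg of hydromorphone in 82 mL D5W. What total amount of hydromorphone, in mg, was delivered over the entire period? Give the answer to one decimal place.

Concentration = 9 mg ÷ 82 mL = 0.1097561 mg/mL
Stage 1: 12 mL/hr × 4.3 hr = 51.6 mL → 51.6 mL × 0.1097561 mg/mL = 5.663415 mg
Stage 2: 3.9 mL/hr × 3.9 hr = 15.21 mL → 15.21 mL × 0.1097561 mg/mL = 1.66939 mg
Stage 3: 22 mL/hr × 1 hr = 22 mL → 22 mL × 0.1097561 mg/mL = 2.414634 mg
Total = 5.663415 + 1.66939 + 2.414634 = 9.747439 mg

9.7 mg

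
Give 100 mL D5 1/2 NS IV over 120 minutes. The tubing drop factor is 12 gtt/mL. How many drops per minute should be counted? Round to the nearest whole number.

100 mL ÷ (120 min) = 0.8333333 mL/min
0.8333333 mL/min × 12 gtt/mL = 10 gtt/min

10 gtt/min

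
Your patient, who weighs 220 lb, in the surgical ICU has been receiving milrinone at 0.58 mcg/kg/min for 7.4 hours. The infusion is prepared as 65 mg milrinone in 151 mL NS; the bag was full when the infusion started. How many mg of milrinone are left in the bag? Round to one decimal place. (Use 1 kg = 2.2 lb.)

39.2 mg

Weight = 220 lb ÷ 2.2 lb/kg = 100 kg
Dose = 0.58 mcg/kg/min × 100 kg = 58 mcg/min
58 mcg/min × 60 min/hr = 3480 mcg/hr
Concentration = 65 mg ÷ 151 mL = 0.4304636 mg/mL = 430.4636 mcg/mL
Rate = 3480 mcg/hr ÷ 430.4636 mcg/mL = 8.084308 mL/hr
Volume infused = 8.084308 mL/hr × 7.4 hr = 59.82388 mL
Volume remaining = 151 − 59.82388 = 91.17612 mL
Drug remaining = 91.17612 mL × 430.4636 mcg/mL = 39248 mcg = 39.248 mg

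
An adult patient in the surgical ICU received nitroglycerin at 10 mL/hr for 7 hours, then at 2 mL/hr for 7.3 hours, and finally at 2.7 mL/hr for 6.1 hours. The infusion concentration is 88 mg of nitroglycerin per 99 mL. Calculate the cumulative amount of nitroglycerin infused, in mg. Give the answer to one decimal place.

Concentration = 88 mg ÷ 99 mL = 0.8888889 mg/mL
Stage 1: 10 mL/hr × 7 hr = 70 mL → 70 mL × 0.8888889 mg/mL = 62.22222 mg
Stage 2: 2 mL/hr × 7.3 hr = 14.6 mL → 14.6 mL × 0.8888889 mg/mL = 12.97778 mg
Stage 3: 2.7 mL/hr × 6.1 hr = 16.47 mL → 16.47 mL × 0.8888889 mg/mL = 14.64 mg
Total = 62.22222 + 12.97778 + 14.64 = 89.84 mg

89.8 mg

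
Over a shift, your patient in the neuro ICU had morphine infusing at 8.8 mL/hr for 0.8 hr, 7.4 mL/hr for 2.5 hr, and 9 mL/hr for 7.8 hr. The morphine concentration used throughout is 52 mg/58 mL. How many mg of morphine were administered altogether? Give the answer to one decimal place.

Concentration = 52 mg ÷ 58 mL = 0.8965517 mg/mL
Stage 1: 8.8 mL/hr × 0.8 hr = 7.04 mL → 7.04 mL × 0.8965517 mg/mL = 6.311724 mg
Stage 2: 7.4 mL/hr × 2.5 hr = 18.5 mL → 18.5 mL × 0.8965517 mg/mL = 16.58621 mg
Stage 3: 9 mL/hr × 7.8 hr = 70.2 mL → 70.2 mL × 0.8965517 mg/mL = 62.93793 mg
Total = 6.311724 + 16.58621 + 62.93793 = 85.83586 mg

85.8 mg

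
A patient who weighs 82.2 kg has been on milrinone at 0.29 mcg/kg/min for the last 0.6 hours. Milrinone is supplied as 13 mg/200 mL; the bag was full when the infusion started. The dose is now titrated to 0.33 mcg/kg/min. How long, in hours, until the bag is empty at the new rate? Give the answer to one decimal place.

Initial rate:
Dose = 0.29 mcg/kg/min × 82.2 kg = 23.838 mcg/min
23.838 mcg/min × 60 min/hr = 1430.28 mcg/hr
Concentration = 13 mg ÷ 200 mL = 0.065 mg/mL = 65 mcg/mL
Rate = 1430.28 mcg/hr ÷ 65 mcg/mL = 22.00431 mL/hr
Volume infused so far = 22.00431 mL/hr × 0.6 hr = 13.20258 mL
Volume remaining = 200 − 13.20258 = 186.7974 mL
New rate:
Dose = 0.33 mcg/kg/min × 82.2 kg = 27.126 mcg/min
27.126 mcg/min × 60 min/hr = 1627.56 mcg/hr
Rate = 1627.56 mcg/hr ÷ 65 mcg/mL = 25.03938 mL/hr
Time remaining = 186.7974 mL ÷ 25.03938 mL/hr = 7.460144 hr

7.5 hours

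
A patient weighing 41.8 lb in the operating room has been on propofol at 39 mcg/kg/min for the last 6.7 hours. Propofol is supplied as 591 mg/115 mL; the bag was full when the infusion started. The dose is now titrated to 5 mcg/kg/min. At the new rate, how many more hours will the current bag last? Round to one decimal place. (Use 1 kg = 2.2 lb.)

51.4 hours

Initial rate:
Weight = 41.8 lb ÷ 2.2 lb/kg = 19 kg
Dose = 39 mcg/kg/min × 19 kg = 741 mcg/min
741 mcg/min × 60 min/hr = 44460 mcg/hr
Concentration = 591 mg ÷ 115 mL = 5.13913 mg/mL = 5139.13 mcg/mL
Rate = 44460 mcg/hr ÷ 5139.13 mcg/mL = 8.651269 mL/hr
Volume infused so far = 8.651269 mL/hr × 6.7 hr = 57.9635 mL
Volume remaining = 115 − 57.9635 = 57.0365 mL
New rate:
Dose = 5 mcg/kg/min × 19 kg = 95 mcg/min
95 mcg/min × 60 min/hr = 5700 mcg/hr
Rate = 5700 mcg/hr ÷ 5139.13 mcg/mL = 1.109137 mL/hr
Time remaining = 57.0365 mL ÷ 1.109137 mL/hr = 51.42421 hr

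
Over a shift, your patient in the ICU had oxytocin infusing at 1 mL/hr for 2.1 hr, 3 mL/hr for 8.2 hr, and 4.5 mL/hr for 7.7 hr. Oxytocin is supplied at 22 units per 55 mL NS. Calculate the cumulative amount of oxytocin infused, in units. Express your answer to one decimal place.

Concentration = 22 units ÷ 55 mL = 0.4 units/mL
Stage 1: 1 mL/hr × 2.1 hr = 2.1 mL → 2.1 mL × 0.4 units/mL = 0.84 units
Stage 2: 3 mL/hr × 8.2 hr = 24.6 mL → 24.6 mL × 0.4 units/mL = 9.84 units
Stage 3: 4.5 mL/hr × 7.7 hr = 34.65 mL → 34.65 mL × 0.4 units/mL = 13.86 units
Total = 0.84 + 9.84 + 13.86 = 24.54 units

24.5 units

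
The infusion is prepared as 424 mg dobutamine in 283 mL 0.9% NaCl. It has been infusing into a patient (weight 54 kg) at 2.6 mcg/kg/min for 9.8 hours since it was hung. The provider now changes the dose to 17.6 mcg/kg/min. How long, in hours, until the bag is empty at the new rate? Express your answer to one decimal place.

Initial rate:
Dose = 2.6 mcg/kg/min × 54 kg = 140.4 mcg/min
140.4 mcg/min × 60 min/hr = 8424 mcg/hr
Concentration = 424 mg ÷ 283 mL = 1.498233 mg/mL = 1498.233 mcg/mL
Rate = 8424 mcg/hr ÷ 1498.233 mcg/mL = 5.622623 mL/hr
Volume infused so far = 5.622623 mL/hr × 9.8 hr = 55.1017 mL
Volume remaining = 283 − 55.1017 = 227.8983 mL
New rate:
Dose = 17.6 mcg/kg/min × 54 kg = 950.4 mcg/min
950.4 mcg/min × 60 min/hr = 57024 mcg/hr
Rate = 57024 mcg/hr ÷ 1498.233 mcg/mL = 38.06083 mL/hr
Time remaining = 227.8983 mL ÷ 38.06083 mL/hr = 5.987738 hr

6.0 hours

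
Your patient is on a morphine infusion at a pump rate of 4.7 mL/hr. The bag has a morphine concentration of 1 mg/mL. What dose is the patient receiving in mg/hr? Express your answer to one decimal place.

4.7 mg/hr

Drug rate = 4.7 mL/hr × 1 mg/mL = 4.7 mg/hr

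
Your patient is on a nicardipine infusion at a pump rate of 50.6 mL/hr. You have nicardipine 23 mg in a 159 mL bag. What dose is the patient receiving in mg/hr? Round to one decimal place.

7.3 mg/hr

Concentration = 23 mg ÷ 159 mL = 0.1446541 mg/mL
Drug rate = 50.6 mL/hr × 0.1446541 mg/mL = 7.319497 mg/hr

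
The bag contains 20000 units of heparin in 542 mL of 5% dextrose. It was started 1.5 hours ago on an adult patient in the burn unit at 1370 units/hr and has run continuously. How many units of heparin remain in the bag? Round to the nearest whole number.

17945 units

Concentration = 20000 units ÷ 542 mL = 36.90037 units/mL
Rate = 1370 units/hr ÷ 36.90037 units/mL = 37.127 mL/hr
Volume infused = 37.127 mL/hr × 1.5 hr = 55.6905 mL
Volume remaining = 542 − 55.6905 = 486.3095 mL
Drug remaining = 486.3095 mL × 36.90037 units/mL = 17945 units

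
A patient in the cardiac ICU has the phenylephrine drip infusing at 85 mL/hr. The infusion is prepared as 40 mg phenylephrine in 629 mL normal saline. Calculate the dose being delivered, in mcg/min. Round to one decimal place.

Concentration = 40 mg ÷ 629 mL = 0.063593 mg/mL = 63.593 mcg/mL
Drug rate = 85 mL/hr × 63.593 mcg/mL = 5405.405 mcg/hr
5405.405 mcg/hr ÷ 60 min/hr = 90.09009 mcg/min

90.1 mcg/min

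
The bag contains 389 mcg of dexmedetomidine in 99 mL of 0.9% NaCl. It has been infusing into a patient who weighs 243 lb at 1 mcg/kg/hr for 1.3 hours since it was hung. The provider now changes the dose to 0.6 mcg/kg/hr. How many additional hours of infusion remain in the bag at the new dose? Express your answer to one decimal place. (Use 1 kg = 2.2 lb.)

3.7 hours

Initial rate:
Weight = 243 lb ÷ 2.2 lb/kg = 110.4545 kg
Dose = 1 mcg/kg/hr × 110.4545 kg = 110.4545 mcg/hr
Concentration = 389 mcg ÷ 99 mL = 3.929293 mcg/mL
Rate = 110.4545 mcg/hr ÷ 3.929293 mcg/mL = 28.11054 mL/hr
Volume infused so far = 28.11054 mL/hr × 1.3 hr = 36.5437 mL
Volume remaining = 99 − 36.5437 = 62.4563 mL
New rate:
Dose = 0.6 mcg/kg/hr × 110.4545 kg = 66.27273 mcg/hr
Rate = 66.27273 mcg/hr ÷ 3.929293 mcg/mL = 16.86632 mL/hr
Time remaining = 62.4563 mL ÷ 16.86632 mL/hr = 3.703018 hr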